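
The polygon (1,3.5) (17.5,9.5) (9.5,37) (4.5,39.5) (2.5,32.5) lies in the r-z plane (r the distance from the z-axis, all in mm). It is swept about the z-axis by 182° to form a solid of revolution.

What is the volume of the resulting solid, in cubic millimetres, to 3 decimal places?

Profile (r,z), 5 vertices: (1,3.5) (17.5,9.5) (9.5,37) (4.5,39.5) (2.5,32.5)
edge 0: (1,3.5)→(17.5,9.5)  cross = 1·9.5 − 17.5·3.5 = -51.7500; (r_i+r_j)·cross = 18.5·-51.7500 = -957.3750
edge 1: (17.5,9.5)→(9.5,37)  cross = 17.5·37 − 9.5·9.5 = 557.2500; (r_i+r_j)·cross = 27·557.2500 = 15045.7500
edge 2: (9.5,37)→(4.5,39.5)  cross = 9.5·39.5 − 4.5·37 = 208.7500; (r_i+r_j)·cross = 14·208.7500 = 2922.5000
edge 3: (4.5,39.5)→(2.5,32.5)  cross = 4.5·32.5 − 2.5·39.5 = 47.5000; (r_i+r_j)·cross = 7·47.5000 = 332.5000
edge 4: (2.5,32.5)→(1,3.5)  cross = 2.5·3.5 − 1·32.5 = -23.7500; (r_i+r_j)·cross = 3.5·-23.7500 = -83.1250
Σcross = 738.0000 → A = |Σcross|/2 = 369.0000 mm²
Σ(r_i+r_j)·cross = 17260.2500 → first moment M = |Σ|/6 = 2876.7083
R_c = M/A = 2876.7083/369.0000 = 7.7960 mm
θ = 182° = 3.176499 rad
V = θ·R_c·A = 3.176499·7.7960·369.0000 = 9137.862 mm³

Volume = 9137.862 mm³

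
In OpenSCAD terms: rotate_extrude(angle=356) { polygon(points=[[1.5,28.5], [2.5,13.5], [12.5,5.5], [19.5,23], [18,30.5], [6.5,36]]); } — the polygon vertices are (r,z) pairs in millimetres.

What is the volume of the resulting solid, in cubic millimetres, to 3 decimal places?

Volume = 22871.423 mm³

Profile (r,z), 6 vertices: (1.5,28.5) (2.5,13.5) (12.5,5.5) (19.5,23) (18,30.5) (6.5,36)
edge 0: (1.5,28.5)→(2.5,13.5)  cross = 1.5·13.5 − 2.5·28.5 = -51.0000; (r_i+r_j)·cross = 4·-51.0000 = -204.0000
edge 1: (2.5,13.5)→(12.5,5.5)  cross = 2.5·5.5 − 12.5·13.5 = -155.0000; (r_i+r_j)·cross = 15·-155.0000 = -2325.0000
edge 2: (12.5,5.5)→(19.5,23)  cross = 12.5·23 − 19.5·5.5 = 180.2500; (r_i+r_j)·cross = 32·180.2500 = 5768.0000
edge 3: (19.5,23)→(18,30.5)  cross = 19.5·30.5 − 18·23 = 180.7500; (r_i+r_j)·cross = 37.5·180.7500 = 6778.1250
edge 4: (18,30.5)→(6.5,36)  cross = 18·36 − 6.5·30.5 = 449.7500; (r_i+r_j)·cross = 24.5·449.7500 = 11018.8750
edge 5: (6.5,36)→(1.5,28.5)  cross = 6.5·28.5 − 1.5·36 = 131.2500; (r_i+r_j)·cross = 8·131.2500 = 1050.0000
Σcross = 736.0000 → A = |Σcross|/2 = 368.0000 mm²
Σ(r_i+r_j)·cross = 22086.0000 → first moment M = |Σ|/6 = 3681.0000
R_c = M/A = 3681.0000/368.0000 = 10.0027 mm
θ = 356° = 6.213372 rad
V = θ·R_c·A = 6.213372·10.0027·368.0000 = 22871.423 mm³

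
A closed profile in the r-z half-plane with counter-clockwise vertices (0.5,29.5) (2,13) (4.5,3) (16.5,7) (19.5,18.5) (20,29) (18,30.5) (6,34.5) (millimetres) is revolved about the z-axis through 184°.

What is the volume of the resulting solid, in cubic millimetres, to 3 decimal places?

Profile (r,z), 8 vertices: (0.5,29.5) (2,13) (4.5,3) (16.5,7) (19.5,18.5) (20,29) (18,30.5) (6,34.5)
edge 0: (0.5,29.5)→(2,13)  cross = 0.5·13 − 2·29.5 = -52.5000; (r_i+r_j)·cross = 2.5·-52.5000 = -131.2500
edge 1: (2,13)→(4.5,3)  cross = 2·3 − 4.5·13 = -52.5000; (r_i+r_j)·cross = 6.5·-52.5000 = -341.2500
edge 2: (4.5,3)→(16.5,7)  cross = 4.5·7 − 16.5·3 = -18.0000; (r_i+r_j)·cross = 21·-18.0000 = -378.0000
edge 3: (16.5,7)→(19.5,18.5)  cross = 16.5·18.5 − 19.5·7 = 168.7500; (r_i+r_j)·cross = 36·168.7500 = 6075.0000
edge 4: (19.5,18.5)→(20,29)  cross = 19.5·29 − 20·18.5 = 195.5000; (r_i+r_j)·cross = 39.5·195.5000 = 7722.2500
edge 5: (20,29)→(18,30.5)  cross = 20·30.5 − 18·29 = 88.0000; (r_i+r_j)·cross = 38·88.0000 = 3344.0000
edge 6: (18,30.5)→(6,34.5)  cross = 18·34.5 − 6·30.5 = 438.0000; (r_i+r_j)·cross = 24·438.0000 = 10512.0000
edge 7: (6,34.5)→(0.5,29.5)  cross = 6·29.5 − 0.5·34.5 = 159.7500; (r_i+r_j)·cross = 6.5·159.7500 = 1038.3750
Σcross = 927.0000 → A = |Σcross|/2 = 463.5000 mm²
Σ(r_i+r_j)·cross = 27841.1250 → first moment M = |Σ|/6 = 4640.1875
R_c = M/A = 4640.1875/463.5000 = 10.0112 mm
θ = 184° = 3.211406 rad
V = θ·R_c·A = 3.211406·10.0112·463.5000 = 14901.525 mm³

Volume = 14901.525 mm³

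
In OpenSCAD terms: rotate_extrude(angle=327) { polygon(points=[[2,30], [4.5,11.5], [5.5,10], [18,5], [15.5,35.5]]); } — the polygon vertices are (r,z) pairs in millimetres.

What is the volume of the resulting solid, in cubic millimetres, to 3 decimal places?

Volume = 20175.997 mm³

Profile (r,z), 5 vertices: (2,30) (4.5,11.5) (5.5,10) (18,5) (15.5,35.5)
edge 0: (2,30)→(4.5,11.5)  cross = 2·11.5 − 4.5·30 = -112.0000; (r_i+r_j)·cross = 6.5·-112.0000 = -728.0000
edge 1: (4.5,11.5)→(5.5,10)  cross = 4.5·10 − 5.5·11.5 = -18.2500; (r_i+r_j)·cross = 10·-18.2500 = -182.5000
edge 2: (5.5,10)→(18,5)  cross = 5.5·5 − 18·10 = -152.5000; (r_i+r_j)·cross = 23.5·-152.5000 = -3583.7500
edge 3: (18,5)→(15.5,35.5)  cross = 18·35.5 − 15.5·5 = 561.5000; (r_i+r_j)·cross = 33.5·561.5000 = 18810.2500
edge 4: (15.5,35.5)→(2,30)  cross = 15.5·30 − 2·35.5 = 394.0000; (r_i+r_j)·cross = 17.5·394.0000 = 6895.0000
Σcross = 672.7500 → A = |Σcross|/2 = 336.3750 mm²
Σ(r_i+r_j)·cross = 21211.0000 → first moment M = |Σ|/6 = 3535.1667
R_c = M/A = 3535.1667/336.3750 = 10.5096 mm
θ = 327° = 5.707227 rad
V = θ·R_c·A = 5.707227·10.5096·336.3750 = 20175.997 mm³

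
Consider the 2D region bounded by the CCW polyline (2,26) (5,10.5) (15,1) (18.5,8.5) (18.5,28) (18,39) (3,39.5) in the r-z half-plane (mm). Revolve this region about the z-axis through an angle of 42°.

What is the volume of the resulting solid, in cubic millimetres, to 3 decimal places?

Volume = 4104.281 mm³

Profile (r,z), 7 vertices: (2,26) (5,10.5) (15,1) (18.5,8.5) (18.5,28) (18,39) (3,39.5)
edge 0: (2,26)→(5,10.5)  cross = 2·10.5 − 5·26 = -109.0000; (r_i+r_j)·cross = 7·-109.0000 = -763.0000
edge 1: (5,10.5)→(15,1)  cross = 5·1 − 15·10.5 = -152.5000; (r_i+r_j)·cross = 20·-152.5000 = -3050.0000
edge 2: (15,1)→(18.5,8.5)  cross = 15·8.5 − 18.5·1 = 109.0000; (r_i+r_j)·cross = 33.5·109.0000 = 3651.5000
edge 3: (18.5,8.5)→(18.5,28)  cross = 18.5·28 − 18.5·8.5 = 360.7500; (r_i+r_j)·cross = 37·360.7500 = 13347.7500
edge 4: (18.5,28)→(18,39)  cross = 18.5·39 − 18·28 = 217.5000; (r_i+r_j)·cross = 36.5·217.5000 = 7938.7500
edge 5: (18,39)→(3,39.5)  cross = 18·39.5 − 3·39 = 594.0000; (r_i+r_j)·cross = 21·594.0000 = 12474.0000
edge 6: (3,39.5)→(2,26)  cross = 3·26 − 2·39.5 = -1.0000; (r_i+r_j)·cross = 5·-1.0000 = -5.0000
Σcross = 1018.7500 → A = |Σcross|/2 = 509.3750 mm²
Σ(r_i+r_j)·cross = 33594.0000 → first moment M = |Σ|/6 = 5599.0000
R_c = M/A = 5599.0000/509.3750 = 10.9919 mm
θ = 42° = 0.733038 rad
V = θ·R_c·A = 0.733038·10.9919·509.3750 = 4104.281 mm³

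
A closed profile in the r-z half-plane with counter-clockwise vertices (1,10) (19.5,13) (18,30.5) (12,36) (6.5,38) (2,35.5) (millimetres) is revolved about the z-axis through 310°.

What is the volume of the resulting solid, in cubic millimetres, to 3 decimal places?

Volume = 21311.139 mm³

Profile (r,z), 6 vertices: (1,10) (19.5,13) (18,30.5) (12,36) (6.5,38) (2,35.5)
edge 0: (1,10)→(19.5,13)  cross = 1·13 − 19.5·10 = -182.0000; (r_i+r_j)·cross = 20.5·-182.0000 = -3731.0000
edge 1: (19.5,13)→(18,30.5)  cross = 19.5·30.5 − 18·13 = 360.7500; (r_i+r_j)·cross = 37.5·360.7500 = 13528.1250
edge 2: (18,30.5)→(12,36)  cross = 18·36 − 12·30.5 = 282.0000; (r_i+r_j)·cross = 30·282.0000 = 8460.0000
edge 3: (12,36)→(6.5,38)  cross = 12·38 − 6.5·36 = 222.0000; (r_i+r_j)·cross = 18.5·222.0000 = 4107.0000
edge 4: (6.5,38)→(2,35.5)  cross = 6.5·35.5 − 2·38 = 154.7500; (r_i+r_j)·cross = 8.5·154.7500 = 1315.3750
edge 5: (2,35.5)→(1,10)  cross = 2·10 − 1·35.5 = -15.5000; (r_i+r_j)·cross = 3·-15.5000 = -46.5000
Σcross = 822.0000 → A = |Σcross|/2 = 411.0000 mm²
Σ(r_i+r_j)·cross = 23633.0000 → first moment M = |Σ|/6 = 3938.8333
R_c = M/A = 3938.8333/411.0000 = 9.5835 mm
θ = 310° = 5.410521 rad
V = θ·R_c·A = 5.410521·9.5835·411.0000 = 21311.139 mm³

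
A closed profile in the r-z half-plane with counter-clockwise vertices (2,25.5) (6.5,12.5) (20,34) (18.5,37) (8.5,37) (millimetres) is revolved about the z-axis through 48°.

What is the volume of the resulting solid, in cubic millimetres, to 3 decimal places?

Volume = 1926.494 mm³

Profile (r,z), 5 vertices: (2,25.5) (6.5,12.5) (20,34) (18.5,37) (8.5,37)
edge 0: (2,25.5)→(6.5,12.5)  cross = 2·12.5 − 6.5·25.5 = -140.7500; (r_i+r_j)·cross = 8.5·-140.7500 = -1196.3750
edge 1: (6.5,12.5)→(20,34)  cross = 6.5·34 − 20·12.5 = -29.0000; (r_i+r_j)·cross = 26.5·-29.0000 = -768.5000
edge 2: (20,34)→(18.5,37)  cross = 20·37 − 18.5·34 = 111.0000; (r_i+r_j)·cross = 38.5·111.0000 = 4273.5000
edge 3: (18.5,37)→(8.5,37)  cross = 18.5·37 − 8.5·37 = 370.0000; (r_i+r_j)·cross = 27·370.0000 = 9990.0000
edge 4: (8.5,37)→(2,25.5)  cross = 8.5·25.5 − 2·37 = 142.7500; (r_i+r_j)·cross = 10.5·142.7500 = 1498.8750
Σcross = 454.0000 → A = |Σcross|/2 = 227.0000 mm²
Σ(r_i+r_j)·cross = 13797.5000 → first moment M = |Σ|/6 = 2299.5833
R_c = M/A = 2299.5833/227.0000 = 10.1303 mm
θ = 48° = 0.837758 rad
V = θ·R_c·A = 0.837758·10.1303·227.0000 = 1926.494 mm³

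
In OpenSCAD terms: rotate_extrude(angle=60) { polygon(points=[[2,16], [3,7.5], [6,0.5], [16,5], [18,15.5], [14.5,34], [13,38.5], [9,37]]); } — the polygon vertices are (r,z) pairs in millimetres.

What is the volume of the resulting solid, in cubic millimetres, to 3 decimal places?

Profile (r,z), 8 vertices: (2,16) (3,7.5) (6,0.5) (16,5) (18,15.5) (14.5,34) (13,38.5) (9,37)
edge 0: (2,16)→(3,7.5)  cross = 2·7.5 − 3·16 = -33.0000; (r_i+r_j)·cross = 5·-33.0000 = -165.0000
edge 1: (3,7.5)→(6,0.5)  cross = 3·0.5 − 6·7.5 = -43.5000; (r_i+r_j)·cross = 9·-43.5000 = -391.5000
edge 2: (6,0.5)→(16,5)  cross = 6·5 − 16·0.5 = 22.0000; (r_i+r_j)·cross = 22·22.0000 = 484.0000
edge 3: (16,5)→(18,15.5)  cross = 16·15.5 − 18·5 = 158.0000; (r_i+r_j)·cross = 34·158.0000 = 5372.0000
edge 4: (18,15.5)→(14.5,34)  cross = 18·34 − 14.5·15.5 = 387.2500; (r_i+r_j)·cross = 32.5·387.2500 = 12585.6250
edge 5: (14.5,34)→(13,38.5)  cross = 14.5·38.5 − 13·34 = 116.2500; (r_i+r_j)·cross = 27.5·116.2500 = 3196.8750
edge 6: (13,38.5)→(9,37)  cross = 13·37 − 9·38.5 = 134.5000; (r_i+r_j)·cross = 22·134.5000 = 2959.0000
edge 7: (9,37)→(2,16)  cross = 9·16 − 2·37 = 70.0000; (r_i+r_j)·cross = 11·70.0000 = 770.0000
Σcross = 811.5000 → A = |Σcross|/2 = 405.7500 mm²
Σ(r_i+r_j)·cross = 24811.0000 → first moment M = |Σ|/6 = 4135.1667
R_c = M/A = 4135.1667/405.7500 = 10.1914 mm
θ = 60° = 1.047198 rad
V = θ·R_c·A = 1.047198·10.1914·405.7500 = 4330.336 mm³

Volume = 4330.336 mm³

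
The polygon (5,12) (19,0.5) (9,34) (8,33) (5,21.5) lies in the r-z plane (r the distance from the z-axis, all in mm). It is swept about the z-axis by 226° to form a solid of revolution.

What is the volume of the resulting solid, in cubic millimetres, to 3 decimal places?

Volume = 8277.416 mm³

Profile (r,z), 5 vertices: (5,12) (19,0.5) (9,34) (8,33) (5,21.5)
edge 0: (5,12)→(19,0.5)  cross = 5·0.5 − 19·12 = -225.5000; (r_i+r_j)·cross = 24·-225.5000 = -5412.0000
edge 1: (19,0.5)→(9,34)  cross = 19·34 − 9·0.5 = 641.5000; (r_i+r_j)·cross = 28·641.5000 = 17962.0000
edge 2: (9,34)→(8,33)  cross = 9·33 − 8·34 = 25.0000; (r_i+r_j)·cross = 17·25.0000 = 425.0000
edge 3: (8,33)→(5,21.5)  cross = 8·21.5 − 5·33 = 7.0000; (r_i+r_j)·cross = 13·7.0000 = 91.0000
edge 4: (5,21.5)→(5,12)  cross = 5·12 − 5·21.5 = -47.5000; (r_i+r_j)·cross = 10·-47.5000 = -475.0000
Σcross = 400.5000 → A = |Σcross|/2 = 200.2500 mm²
Σ(r_i+r_j)·cross = 12591.0000 → first moment M = |Σ|/6 = 2098.5000
R_c = M/A = 2098.5000/200.2500 = 10.4794 mm
θ = 226° = 3.944444 rad
V = θ·R_c·A = 3.944444·10.4794·200.2500 = 8277.416 mm³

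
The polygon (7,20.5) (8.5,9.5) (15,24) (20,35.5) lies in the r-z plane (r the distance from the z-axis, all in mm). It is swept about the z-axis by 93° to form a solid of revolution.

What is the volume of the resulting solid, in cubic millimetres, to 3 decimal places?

Volume = 1615.886 mm³

Profile (r,z), 4 vertices: (7,20.5) (8.5,9.5) (15,24) (20,35.5)
edge 0: (7,20.5)→(8.5,9.5)  cross = 7·9.5 − 8.5·20.5 = -107.7500; (r_i+r_j)·cross = 15.5·-107.7500 = -1670.1250
edge 1: (8.5,9.5)→(15,24)  cross = 8.5·24 − 15·9.5 = 61.5000; (r_i+r_j)·cross = 23.5·61.5000 = 1445.2500
edge 2: (15,24)→(20,35.5)  cross = 15·35.5 − 20·24 = 52.5000; (r_i+r_j)·cross = 35·52.5000 = 1837.5000
edge 3: (20,35.5)→(7,20.5)  cross = 20·20.5 − 7·35.5 = 161.5000; (r_i+r_j)·cross = 27·161.5000 = 4360.5000
Σcross = 167.7500 → A = |Σcross|/2 = 83.8750 mm²
Σ(r_i+r_j)·cross = 5973.1250 → first moment M = |Σ|/6 = 995.5208
R_c = M/A = 995.5208/83.8750 = 11.8691 mm
θ = 93° = 1.623156 rad
V = θ·R_c·A = 1.623156·11.8691·83.8750 = 1615.886 mm³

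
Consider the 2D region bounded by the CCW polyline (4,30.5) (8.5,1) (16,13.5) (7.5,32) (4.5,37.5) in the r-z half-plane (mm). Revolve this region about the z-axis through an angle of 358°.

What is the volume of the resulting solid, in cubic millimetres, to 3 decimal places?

Volume = 10851.177 mm³

Profile (r,z), 5 vertices: (4,30.5) (8.5,1) (16,13.5) (7.5,32) (4.5,37.5)
edge 0: (4,30.5)→(8.5,1)  cross = 4·1 − 8.5·30.5 = -255.2500; (r_i+r_j)·cross = 12.5·-255.2500 = -3190.6250
edge 1: (8.5,1)→(16,13.5)  cross = 8.5·13.5 − 16·1 = 98.7500; (r_i+r_j)·cross = 24.5·98.7500 = 2419.3750
edge 2: (16,13.5)→(7.5,32)  cross = 16·32 − 7.5·13.5 = 410.7500; (r_i+r_j)·cross = 23.5·410.7500 = 9652.6250
edge 3: (7.5,32)→(4.5,37.5)  cross = 7.5·37.5 − 4.5·32 = 137.2500; (r_i+r_j)·cross = 12·137.2500 = 1647.0000
edge 4: (4.5,37.5)→(4,30.5)  cross = 4.5·30.5 − 4·37.5 = -12.7500; (r_i+r_j)·cross = 8.5·-12.7500 = -108.3750
Σcross = 378.7500 → A = |Σcross|/2 = 189.3750 mm²
Σ(r_i+r_j)·cross = 10420.0000 → first moment M = |Σ|/6 = 1736.6667
R_c = M/A = 1736.6667/189.3750 = 9.1705 mm
θ = 358° = 6.248279 rad
V = θ·R_c·A = 6.248279·9.1705·189.3750 = 10851.177 mm³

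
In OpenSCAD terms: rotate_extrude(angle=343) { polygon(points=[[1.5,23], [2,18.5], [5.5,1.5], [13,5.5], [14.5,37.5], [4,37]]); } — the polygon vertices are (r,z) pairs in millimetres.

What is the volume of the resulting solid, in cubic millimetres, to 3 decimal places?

Volume = 17918.032 mm³

Profile (r,z), 6 vertices: (1.5,23) (2,18.5) (5.5,1.5) (13,5.5) (14.5,37.5) (4,37)
edge 0: (1.5,23)→(2,18.5)  cross = 1.5·18.5 − 2·23 = -18.2500; (r_i+r_j)·cross = 3.5·-18.2500 = -63.8750
edge 1: (2,18.5)→(5.5,1.5)  cross = 2·1.5 − 5.5·18.5 = -98.7500; (r_i+r_j)·cross = 7.5·-98.7500 = -740.6250
edge 2: (5.5,1.5)→(13,5.5)  cross = 5.5·5.5 − 13·1.5 = 10.7500; (r_i+r_j)·cross = 18.5·10.7500 = 198.8750
edge 3: (13,5.5)→(14.5,37.5)  cross = 13·37.5 − 14.5·5.5 = 407.7500; (r_i+r_j)·cross = 27.5·407.7500 = 11213.1250
edge 4: (14.5,37.5)→(4,37)  cross = 14.5·37 − 4·37.5 = 386.5000; (r_i+r_j)·cross = 18.5·386.5000 = 7150.2500
edge 5: (4,37)→(1.5,23)  cross = 4·23 − 1.5·37 = 36.5000; (r_i+r_j)·cross = 5.5·36.5000 = 200.7500
Σcross = 724.5000 → A = |Σcross|/2 = 362.2500 mm²
Σ(r_i+r_j)·cross = 17958.5000 → first moment M = |Σ|/6 = 2993.0833
R_c = M/A = 2993.0833/362.2500 = 8.2625 mm
θ = 343° = 5.986479 rad
V = θ·R_c·A = 5.986479·8.2625·362.2500 = 17918.032 mm³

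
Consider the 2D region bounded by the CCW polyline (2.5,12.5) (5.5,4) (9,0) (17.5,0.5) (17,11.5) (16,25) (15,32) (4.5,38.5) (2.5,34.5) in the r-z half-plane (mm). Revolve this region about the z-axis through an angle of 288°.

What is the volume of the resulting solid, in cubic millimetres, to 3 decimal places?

Volume = 22257.870 mm³

Profile (r,z), 9 vertices: (2.5,12.5) (5.5,4) (9,0) (17.5,0.5) (17,11.5) (16,25) (15,32) (4.5,38.5) (2.5,34.5)
edge 0: (2.5,12.5)→(5.5,4)  cross = 2.5·4 − 5.5·12.5 = -58.7500; (r_i+r_j)·cross = 8·-58.7500 = -470.0000
edge 1: (5.5,4)→(9,0)  cross = 5.5·0 − 9·4 = -36.0000; (r_i+r_j)·cross = 14.5·-36.0000 = -522.0000
edge 2: (9,0)→(17.5,0.5)  cross = 9·0.5 − 17.5·0 = 4.5000; (r_i+r_j)·cross = 26.5·4.5000 = 119.2500
edge 3: (17.5,0.5)→(17,11.5)  cross = 17.5·11.5 − 17·0.5 = 192.7500; (r_i+r_j)·cross = 34.5·192.7500 = 6649.8750
edge 4: (17,11.5)→(16,25)  cross = 17·25 − 16·11.5 = 241.0000; (r_i+r_j)·cross = 33·241.0000 = 7953.0000
edge 5: (16,25)→(15,32)  cross = 16·32 − 15·25 = 137.0000; (r_i+r_j)·cross = 31·137.0000 = 4247.0000
edge 6: (15,32)→(4.5,38.5)  cross = 15·38.5 − 4.5·32 = 433.5000; (r_i+r_j)·cross = 19.5·433.5000 = 8453.2500
edge 7: (4.5,38.5)→(2.5,34.5)  cross = 4.5·34.5 − 2.5·38.5 = 59.0000; (r_i+r_j)·cross = 7·59.0000 = 413.0000
edge 8: (2.5,34.5)→(2.5,12.5)  cross = 2.5·12.5 − 2.5·34.5 = -55.0000; (r_i+r_j)·cross = 5·-55.0000 = -275.0000
Σcross = 918.0000 → A = |Σcross|/2 = 459.0000 mm²
Σ(r_i+r_j)·cross = 26568.3750 → first moment M = |Σ|/6 = 4428.0625
R_c = M/A = 4428.0625/459.0000 = 9.6472 mm
θ = 288° = 5.026548 rad
V = θ·R_c·A = 5.026548·9.6472·459.0000 = 22257.870 mm³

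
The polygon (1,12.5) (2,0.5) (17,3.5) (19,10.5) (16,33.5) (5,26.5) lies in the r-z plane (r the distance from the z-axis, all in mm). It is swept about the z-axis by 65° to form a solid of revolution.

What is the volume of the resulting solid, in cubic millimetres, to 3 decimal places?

Volume = 4902.775 mm³

Profile (r,z), 6 vertices: (1,12.5) (2,0.5) (17,3.5) (19,10.5) (16,33.5) (5,26.5)
edge 0: (1,12.5)→(2,0.5)  cross = 1·0.5 − 2·12.5 = -24.5000; (r_i+r_j)·cross = 3·-24.5000 = -73.5000
edge 1: (2,0.5)→(17,3.5)  cross = 2·3.5 − 17·0.5 = -1.5000; (r_i+r_j)·cross = 19·-1.5000 = -28.5000
edge 2: (17,3.5)→(19,10.5)  cross = 17·10.5 − 19·3.5 = 112.0000; (r_i+r_j)·cross = 36·112.0000 = 4032.0000
edge 3: (19,10.5)→(16,33.5)  cross = 19·33.5 − 16·10.5 = 468.5000; (r_i+r_j)·cross = 35·468.5000 = 16397.5000
edge 4: (16,33.5)→(5,26.5)  cross = 16·26.5 − 5·33.5 = 256.5000; (r_i+r_j)·cross = 21·256.5000 = 5386.5000
edge 5: (5,26.5)→(1,12.5)  cross = 5·12.5 − 1·26.5 = 36.0000; (r_i+r_j)·cross = 6·36.0000 = 216.0000
Σcross = 847.0000 → A = |Σcross|/2 = 423.5000 mm²
Σ(r_i+r_j)·cross = 25930.0000 → first moment M = |Σ|/6 = 4321.6667
R_c = M/A = 4321.6667/423.5000 = 10.2046 mm
θ = 65° = 1.134464 rad
V = θ·R_c·A = 1.134464·10.2046·423.5000 = 4902.775 mm³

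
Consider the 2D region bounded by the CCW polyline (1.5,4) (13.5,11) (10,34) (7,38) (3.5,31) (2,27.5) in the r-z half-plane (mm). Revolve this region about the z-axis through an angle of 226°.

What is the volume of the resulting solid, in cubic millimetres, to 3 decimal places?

Volume = 7236.083 mm³

Profile (r,z), 6 vertices: (1.5,4) (13.5,11) (10,34) (7,38) (3.5,31) (2,27.5)
edge 0: (1.5,4)→(13.5,11)  cross = 1.5·11 − 13.5·4 = -37.5000; (r_i+r_j)·cross = 15·-37.5000 = -562.5000
edge 1: (13.5,11)→(10,34)  cross = 13.5·34 − 10·11 = 349.0000; (r_i+r_j)·cross = 23.5·349.0000 = 8201.5000
edge 2: (10,34)→(7,38)  cross = 10·38 − 7·34 = 142.0000; (r_i+r_j)·cross = 17·142.0000 = 2414.0000
edge 3: (7,38)→(3.5,31)  cross = 7·31 − 3.5·38 = 84.0000; (r_i+r_j)·cross = 10.5·84.0000 = 882.0000
edge 4: (3.5,31)→(2,27.5)  cross = 3.5·27.5 − 2·31 = 34.2500; (r_i+r_j)·cross = 5.5·34.2500 = 188.3750
edge 5: (2,27.5)→(1.5,4)  cross = 2·4 − 1.5·27.5 = -33.2500; (r_i+r_j)·cross = 3.5·-33.2500 = -116.3750
Σcross = 538.5000 → A = |Σcross|/2 = 269.2500 mm²
Σ(r_i+r_j)·cross = 11007.0000 → first moment M = |Σ|/6 = 1834.5000
R_c = M/A = 1834.5000/269.2500 = 6.8134 mm
θ = 226° = 3.944444 rad
V = θ·R_c·A = 3.944444·6.8134·269.2500 = 7236.083 mm³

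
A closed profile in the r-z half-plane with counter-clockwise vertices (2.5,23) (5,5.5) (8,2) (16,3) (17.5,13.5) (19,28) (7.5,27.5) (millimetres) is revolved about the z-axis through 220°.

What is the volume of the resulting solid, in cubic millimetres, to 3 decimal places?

Volume = 14031.233 mm³

Profile (r,z), 7 vertices: (2.5,23) (5,5.5) (8,2) (16,3) (17.5,13.5) (19,28) (7.5,27.5)
edge 0: (2.5,23)→(5,5.5)  cross = 2.5·5.5 − 5·23 = -101.2500; (r_i+r_j)·cross = 7.5·-101.2500 = -759.3750
edge 1: (5,5.5)→(8,2)  cross = 5·2 − 8·5.5 = -34.0000; (r_i+r_j)·cross = 13·-34.0000 = -442.0000
edge 2: (8,2)→(16,3)  cross = 8·3 − 16·2 = -8.0000; (r_i+r_j)·cross = 24·-8.0000 = -192.0000
edge 3: (16,3)→(17.5,13.5)  cross = 16·13.5 − 17.5·3 = 163.5000; (r_i+r_j)·cross = 33.5·163.5000 = 5477.2500
edge 4: (17.5,13.5)→(19,28)  cross = 17.5·28 − 19·13.5 = 233.5000; (r_i+r_j)·cross = 36.5·233.5000 = 8522.7500
edge 5: (19,28)→(7.5,27.5)  cross = 19·27.5 − 7.5·28 = 312.5000; (r_i+r_j)·cross = 26.5·312.5000 = 8281.2500
edge 6: (7.5,27.5)→(2.5,23)  cross = 7.5·23 − 2.5·27.5 = 103.7500; (r_i+r_j)·cross = 10·103.7500 = 1037.5000
Σcross = 670.0000 → A = |Σcross|/2 = 335.0000 mm²
Σ(r_i+r_j)·cross = 21925.3750 → first moment M = |Σ|/6 = 3654.2292
R_c = M/A = 3654.2292/335.0000 = 10.9081 mm
θ = 220° = 3.839724 rad
V = θ·R_c·A = 3.839724·10.9081·335.0000 = 14031.233 mm³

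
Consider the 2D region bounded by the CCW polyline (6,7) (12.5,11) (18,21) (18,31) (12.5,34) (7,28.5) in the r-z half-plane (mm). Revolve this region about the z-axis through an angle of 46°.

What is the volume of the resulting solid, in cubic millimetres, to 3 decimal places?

Volume = 2089.638 mm³

Profile (r,z), 6 vertices: (6,7) (12.5,11) (18,21) (18,31) (12.5,34) (7,28.5)
edge 0: (6,7)→(12.5,11)  cross = 6·11 − 12.5·7 = -21.5000; (r_i+r_j)·cross = 18.5·-21.5000 = -397.7500
edge 1: (12.5,11)→(18,21)  cross = 12.5·21 − 18·11 = 64.5000; (r_i+r_j)·cross = 30.5·64.5000 = 1967.2500
edge 2: (18,21)→(18,31)  cross = 18·31 − 18·21 = 180.0000; (r_i+r_j)·cross = 36·180.0000 = 6480.0000
edge 3: (18,31)→(12.5,34)  cross = 18·34 − 12.5·31 = 224.5000; (r_i+r_j)·cross = 30.5·224.5000 = 6847.2500
edge 4: (12.5,34)→(7,28.5)  cross = 12.5·28.5 − 7·34 = 118.2500; (r_i+r_j)·cross = 19.5·118.2500 = 2305.8750
edge 5: (7,28.5)→(6,7)  cross = 7·7 − 6·28.5 = -122.0000; (r_i+r_j)·cross = 13·-122.0000 = -1586.0000
Σcross = 443.7500 → A = |Σcross|/2 = 221.8750 mm²
Σ(r_i+r_j)·cross = 15616.6250 → first moment M = |Σ|/6 = 2602.7708
R_c = M/A = 2602.7708/221.8750 = 11.7308 mm
θ = 46° = 0.802851 rad
V = θ·R_c·A = 0.802851·11.7308·221.8750 = 2089.638 mm³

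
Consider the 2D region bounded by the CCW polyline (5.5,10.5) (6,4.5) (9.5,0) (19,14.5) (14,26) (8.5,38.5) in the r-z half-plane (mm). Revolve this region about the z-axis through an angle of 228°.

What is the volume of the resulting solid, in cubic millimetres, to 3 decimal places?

Volume = 11849.429 mm³

Profile (r,z), 6 vertices: (5.5,10.5) (6,4.5) (9.5,0) (19,14.5) (14,26) (8.5,38.5)
edge 0: (5.5,10.5)→(6,4.5)  cross = 5.5·4.5 − 6·10.5 = -38.2500; (r_i+r_j)·cross = 11.5·-38.2500 = -439.8750
edge 1: (6,4.5)→(9.5,0)  cross = 6·0 − 9.5·4.5 = -42.7500; (r_i+r_j)·cross = 15.5·-42.7500 = -662.6250
edge 2: (9.5,0)→(19,14.5)  cross = 9.5·14.5 − 19·0 = 137.7500; (r_i+r_j)·cross = 28.5·137.7500 = 3925.8750
edge 3: (19,14.5)→(14,26)  cross = 19·26 − 14·14.5 = 291.0000; (r_i+r_j)·cross = 33·291.0000 = 9603.0000
edge 4: (14,26)→(8.5,38.5)  cross = 14·38.5 − 8.5·26 = 318.0000; (r_i+r_j)·cross = 22.5·318.0000 = 7155.0000
edge 5: (8.5,38.5)→(5.5,10.5)  cross = 8.5·10.5 − 5.5·38.5 = -122.5000; (r_i+r_j)·cross = 14·-122.5000 = -1715.0000
Σcross = 543.2500 → A = |Σcross|/2 = 271.6250 mm²
Σ(r_i+r_j)·cross = 17866.3750 → first moment M = |Σ|/6 = 2977.7292
R_c = M/A = 2977.7292/271.6250 = 10.9626 mm
θ = 228° = 3.979351 rad
V = θ·R_c·A = 3.979351·10.9626·271.6250 = 11849.429 mm³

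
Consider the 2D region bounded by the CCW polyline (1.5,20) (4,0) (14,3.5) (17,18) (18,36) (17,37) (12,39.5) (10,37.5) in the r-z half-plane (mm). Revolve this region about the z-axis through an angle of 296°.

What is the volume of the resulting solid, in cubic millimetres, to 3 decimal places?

Volume = 23428.709 mm³

Profile (r,z), 8 vertices: (1.5,20) (4,0) (14,3.5) (17,18) (18,36) (17,37) (12,39.5) (10,37.5)
edge 0: (1.5,20)→(4,0)  cross = 1.5·0 − 4·20 = -80.0000; (r_i+r_j)·cross = 5.5·-80.0000 = -440.0000
edge 1: (4,0)→(14,3.5)  cross = 4·3.5 − 14·0 = 14.0000; (r_i+r_j)·cross = 18·14.0000 = 252.0000
edge 2: (14,3.5)→(17,18)  cross = 14·18 − 17·3.5 = 192.5000; (r_i+r_j)·cross = 31·192.5000 = 5967.5000
edge 3: (17,18)→(18,36)  cross = 17·36 − 18·18 = 288.0000; (r_i+r_j)·cross = 35·288.0000 = 10080.0000
edge 4: (18,36)→(17,37)  cross = 18·37 − 17·36 = 54.0000; (r_i+r_j)·cross = 35·54.0000 = 1890.0000
edge 5: (17,37)→(12,39.5)  cross = 17·39.5 − 12·37 = 227.5000; (r_i+r_j)·cross = 29·227.5000 = 6597.5000
edge 6: (12,39.5)→(10,37.5)  cross = 12·37.5 − 10·39.5 = 55.0000; (r_i+r_j)·cross = 22·55.0000 = 1210.0000
edge 7: (10,37.5)→(1.5,20)  cross = 10·20 − 1.5·37.5 = 143.7500; (r_i+r_j)·cross = 11.5·143.7500 = 1653.1250
Σcross = 894.7500 → A = |Σcross|/2 = 447.3750 mm²
Σ(r_i+r_j)·cross = 27210.1250 → first moment M = |Σ|/6 = 4535.0208
R_c = M/A = 4535.0208/447.3750 = 10.1370 mm
θ = 296° = 5.166175 rad
V = θ·R_c·A = 5.166175·10.1370·447.3750 = 23428.709 mm³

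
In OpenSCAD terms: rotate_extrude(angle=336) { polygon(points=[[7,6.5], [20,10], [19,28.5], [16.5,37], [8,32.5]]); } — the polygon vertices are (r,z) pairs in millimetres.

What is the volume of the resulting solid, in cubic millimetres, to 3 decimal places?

Profile (r,z), 5 vertices: (7,6.5) (20,10) (19,28.5) (16.5,37) (8,32.5)
edge 0: (7,6.5)→(20,10)  cross = 7·10 − 20·6.5 = -60.0000; (r_i+r_j)·cross = 27·-60.0000 = -1620.0000
edge 1: (20,10)→(19,28.5)  cross = 20·28.5 − 19·10 = 380.0000; (r_i+r_j)·cross = 39·380.0000 = 14820.0000
edge 2: (19,28.5)→(16.5,37)  cross = 19·37 − 16.5·28.5 = 232.7500; (r_i+r_j)·cross = 35.5·232.7500 = 8262.6250
edge 3: (16.5,37)→(8,32.5)  cross = 16.5·32.5 − 8·37 = 240.2500; (r_i+r_j)·cross = 24.5·240.2500 = 5886.1250
edge 4: (8,32.5)→(7,6.5)  cross = 8·6.5 − 7·32.5 = -175.5000; (r_i+r_j)·cross = 15·-175.5000 = -2632.5000
Σcross = 617.5000 → A = |Σcross|/2 = 308.7500 mm²
Σ(r_i+r_j)·cross = 24716.2500 → first moment M = |Σ|/6 = 4119.3750
R_c = M/A = 4119.3750/308.7500 = 13.3421 mm
θ = 336° = 5.864306 rad
V = θ·R_c·A = 5.864306·13.3421·308.7500 = 24157.277 mm³

Volume = 24157.277 mm³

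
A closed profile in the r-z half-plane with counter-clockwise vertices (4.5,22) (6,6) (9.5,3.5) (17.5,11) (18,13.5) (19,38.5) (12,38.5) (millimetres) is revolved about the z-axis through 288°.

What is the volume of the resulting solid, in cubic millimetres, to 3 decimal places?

Profile (r,z), 7 vertices: (4.5,22) (6,6) (9.5,3.5) (17.5,11) (18,13.5) (19,38.5) (12,38.5)
edge 0: (4.5,22)→(6,6)  cross = 4.5·6 − 6·22 = -105.0000; (r_i+r_j)·cross = 10.5·-105.0000 = -1102.5000
edge 1: (6,6)→(9.5,3.5)  cross = 6·3.5 − 9.5·6 = -36.0000; (r_i+r_j)·cross = 15.5·-36.0000 = -558.0000
edge 2: (9.5,3.5)→(17.5,11)  cross = 9.5·11 − 17.5·3.5 = 43.2500; (r_i+r_j)·cross = 27·43.2500 = 1167.7500
edge 3: (17.5,11)→(18,13.5)  cross = 17.5·13.5 − 18·11 = 38.2500; (r_i+r_j)·cross = 35.5·38.2500 = 1357.8750
edge 4: (18,13.5)→(19,38.5)  cross = 18·38.5 − 19·13.5 = 436.5000; (r_i+r_j)·cross = 37·436.5000 = 16150.5000
edge 5: (19,38.5)→(12,38.5)  cross = 19·38.5 − 12·38.5 = 269.5000; (r_i+r_j)·cross = 31·269.5000 = 8354.5000
edge 6: (12,38.5)→(4.5,22)  cross = 12·22 − 4.5·38.5 = 90.7500; (r_i+r_j)·cross = 16.5·90.7500 = 1497.3750
Σcross = 737.2500 → A = |Σcross|/2 = 368.6250 mm²
Σ(r_i+r_j)·cross = 26867.5000 → first moment M = |Σ|/6 = 4477.9167
R_c = M/A = 4477.9167/368.6250 = 12.1476 mm
θ = 288° = 5.026548 rad
V = θ·R_c·A = 5.026548·12.1476·368.6250 = 22508.464 mm³

Volume = 22508.464 mm³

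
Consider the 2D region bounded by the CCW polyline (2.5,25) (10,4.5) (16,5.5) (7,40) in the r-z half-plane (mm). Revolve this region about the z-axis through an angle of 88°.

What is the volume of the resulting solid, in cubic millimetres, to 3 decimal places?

Volume = 2846.676 mm³

Profile (r,z), 4 vertices: (2.5,25) (10,4.5) (16,5.5) (7,40)
edge 0: (2.5,25)→(10,4.5)  cross = 2.5·4.5 − 10·25 = -238.7500; (r_i+r_j)·cross = 12.5·-238.7500 = -2984.3750
edge 1: (10,4.5)→(16,5.5)  cross = 10·5.5 − 16·4.5 = -17.0000; (r_i+r_j)·cross = 26·-17.0000 = -442.0000
edge 2: (16,5.5)→(7,40)  cross = 16·40 − 7·5.5 = 601.5000; (r_i+r_j)·cross = 23·601.5000 = 13834.5000
edge 3: (7,40)→(2.5,25)  cross = 7·25 − 2.5·40 = 75.0000; (r_i+r_j)·cross = 9.5·75.0000 = 712.5000
Σcross = 420.7500 → A = |Σcross|/2 = 210.3750 mm²
Σ(r_i+r_j)·cross = 11120.6250 → first moment M = |Σ|/6 = 1853.4375
R_c = M/A = 1853.4375/210.3750 = 8.8102 mm
θ = 88° = 1.535890 rad
V = θ·R_c·A = 1.535890·8.8102·210.3750 = 2846.676 mm³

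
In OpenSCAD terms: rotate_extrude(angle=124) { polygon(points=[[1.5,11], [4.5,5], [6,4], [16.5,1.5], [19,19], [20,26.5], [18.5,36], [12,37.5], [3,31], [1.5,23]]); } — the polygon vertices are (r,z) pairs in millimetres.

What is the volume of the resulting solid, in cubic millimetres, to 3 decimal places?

Volume = 12278.996 mm³

Profile (r,z), 10 vertices: (1.5,11) (4.5,5) (6,4) (16.5,1.5) (19,19) (20,26.5) (18.5,36) (12,37.5) (3,31) (1.5,23)
edge 0: (1.5,11)→(4.5,5)  cross = 1.5·5 − 4.5·11 = -42.0000; (r_i+r_j)·cross = 6·-42.0000 = -252.0000
edge 1: (4.5,5)→(6,4)  cross = 4.5·4 − 6·5 = -12.0000; (r_i+r_j)·cross = 10.5·-12.0000 = -126.0000
edge 2: (6,4)→(16.5,1.5)  cross = 6·1.5 − 16.5·4 = -57.0000; (r_i+r_j)·cross = 22.5·-57.0000 = -1282.5000
edge 3: (16.5,1.5)→(19,19)  cross = 16.5·19 − 19·1.5 = 285.0000; (r_i+r_j)·cross = 35.5·285.0000 = 10117.5000
edge 4: (19,19)→(20,26.5)  cross = 19·26.5 − 20·19 = 123.5000; (r_i+r_j)·cross = 39·123.5000 = 4816.5000
edge 5: (20,26.5)→(18.5,36)  cross = 20·36 − 18.5·26.5 = 229.7500; (r_i+r_j)·cross = 38.5·229.7500 = 8845.3750
edge 6: (18.5,36)→(12,37.5)  cross = 18.5·37.5 − 12·36 = 261.7500; (r_i+r_j)·cross = 30.5·261.7500 = 7983.3750
edge 7: (12,37.5)→(3,31)  cross = 12·31 − 3·37.5 = 259.5000; (r_i+r_j)·cross = 15·259.5000 = 3892.5000
edge 8: (3,31)→(1.5,23)  cross = 3·23 − 1.5·31 = 22.5000; (r_i+r_j)·cross = 4.5·22.5000 = 101.2500
edge 9: (1.5,23)→(1.5,11)  cross = 1.5·11 − 1.5·23 = -18.0000; (r_i+r_j)·cross = 3·-18.0000 = -54.0000
Σcross = 1053.0000 → A = |Σcross|/2 = 526.5000 mm²
Σ(r_i+r_j)·cross = 34042.0000 → first moment M = |Σ|/6 = 5673.6667
R_c = M/A = 5673.6667/526.5000 = 10.7762 mm
θ = 124° = 2.164208 rad
V = θ·R_c·A = 2.164208·10.7762·526.5000 = 12278.996 mm³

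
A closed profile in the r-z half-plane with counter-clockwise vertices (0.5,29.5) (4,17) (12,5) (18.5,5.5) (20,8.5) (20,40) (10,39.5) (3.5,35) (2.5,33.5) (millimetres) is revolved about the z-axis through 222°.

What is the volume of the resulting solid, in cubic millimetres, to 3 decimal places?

Profile (r,z), 9 vertices: (0.5,29.5) (4,17) (12,5) (18.5,5.5) (20,8.5) (20,40) (10,39.5) (3.5,35) (2.5,33.5)
edge 0: (0.5,29.5)→(4,17)  cross = 0.5·17 − 4·29.5 = -109.5000; (r_i+r_j)·cross = 4.5·-109.5000 = -492.7500
edge 1: (4,17)→(12,5)  cross = 4·5 − 12·17 = -184.0000; (r_i+r_j)·cross = 16·-184.0000 = -2944.0000
edge 2: (12,5)→(18.5,5.5)  cross = 12·5.5 − 18.5·5 = -26.5000; (r_i+r_j)·cross = 30.5·-26.5000 = -808.2500
edge 3: (18.5,5.5)→(20,8.5)  cross = 18.5·8.5 − 20·5.5 = 47.2500; (r_i+r_j)·cross = 38.5·47.2500 = 1819.1250
edge 4: (20,8.5)→(20,40)  cross = 20·40 − 20·8.5 = 630.0000; (r_i+r_j)·cross = 40·630.0000 = 25200.0000
edge 5: (20,40)→(10,39.5)  cross = 20·39.5 − 10·40 = 390.0000; (r_i+r_j)·cross = 30·390.0000 = 11700.0000
edge 6: (10,39.5)→(3.5,35)  cross = 10·35 − 3.5·39.5 = 211.7500; (r_i+r_j)·cross = 13.5·211.7500 = 2858.6250
edge 7: (3.5,35)→(2.5,33.5)  cross = 3.5·33.5 − 2.5·35 = 29.7500; (r_i+r_j)·cross = 6·29.7500 = 178.5000
edge 8: (2.5,33.5)→(0.5,29.5)  cross = 2.5·29.5 − 0.5·33.5 = 57.0000; (r_i+r_j)·cross = 3·57.0000 = 171.0000
Σcross = 1045.7500 → A = |Σcross|/2 = 522.8750 mm²
Σ(r_i+r_j)·cross = 37682.2500 → first moment M = |Σ|/6 = 6280.3750
R_c = M/A = 6280.3750/522.8750 = 12.0112 mm
θ = 222° = 3.874631 rad
V = θ·R_c·A = 3.874631·12.0112·522.8750 = 24334.135 mm³

Volume = 24334.135 mm³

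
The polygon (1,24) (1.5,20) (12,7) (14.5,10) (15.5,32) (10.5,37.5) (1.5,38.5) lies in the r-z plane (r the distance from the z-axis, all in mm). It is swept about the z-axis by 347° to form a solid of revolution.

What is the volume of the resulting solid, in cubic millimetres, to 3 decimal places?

Profile (r,z), 7 vertices: (1,24) (1.5,20) (12,7) (14.5,10) (15.5,32) (10.5,37.5) (1.5,38.5)
edge 0: (1,24)→(1.5,20)  cross = 1·20 − 1.5·24 = -16.0000; (r_i+r_j)·cross = 2.5·-16.0000 = -40.0000
edge 1: (1.5,20)→(12,7)  cross = 1.5·7 − 12·20 = -229.5000; (r_i+r_j)·cross = 13.5·-229.5000 = -3098.2500
edge 2: (12,7)→(14.5,10)  cross = 12·10 − 14.5·7 = 18.5000; (r_i+r_j)·cross = 26.5·18.5000 = 490.2500
edge 3: (14.5,10)→(15.5,32)  cross = 14.5·32 − 15.5·10 = 309.0000; (r_i+r_j)·cross = 30·309.0000 = 9270.0000
edge 4: (15.5,32)→(10.5,37.5)  cross = 15.5·37.5 − 10.5·32 = 245.2500; (r_i+r_j)·cross = 26·245.2500 = 6376.5000
edge 5: (10.5,37.5)→(1.5,38.5)  cross = 10.5·38.5 − 1.5·37.5 = 348.0000; (r_i+r_j)·cross = 12·348.0000 = 4176.0000
edge 6: (1.5,38.5)→(1,24)  cross = 1.5·24 − 1·38.5 = -2.5000; (r_i+r_j)·cross = 2.5·-2.5000 = -6.2500
Σcross = 672.7500 → A = |Σcross|/2 = 336.3750 mm²
Σ(r_i+r_j)·cross = 17168.2500 → first moment M = |Σ|/6 = 2861.3750
R_c = M/A = 2861.3750/336.3750 = 8.5065 mm
θ = 347° = 6.056293 rad
V = θ·R_c·A = 6.056293·8.5065·336.3750 = 17329.324 mm³

Volume = 17329.324 mm³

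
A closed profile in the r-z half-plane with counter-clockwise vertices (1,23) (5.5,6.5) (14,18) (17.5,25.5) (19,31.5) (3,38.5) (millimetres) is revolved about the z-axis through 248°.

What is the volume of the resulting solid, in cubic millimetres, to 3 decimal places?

Volume = 12459.618 mm³

Profile (r,z), 6 vertices: (1,23) (5.5,6.5) (14,18) (17.5,25.5) (19,31.5) (3,38.5)
edge 0: (1,23)→(5.5,6.5)  cross = 1·6.5 − 5.5·23 = -120.0000; (r_i+r_j)·cross = 6.5·-120.0000 = -780.0000
edge 1: (5.5,6.5)→(14,18)  cross = 5.5·18 − 14·6.5 = 8.0000; (r_i+r_j)·cross = 19.5·8.0000 = 156.0000
edge 2: (14,18)→(17.5,25.5)  cross = 14·25.5 − 17.5·18 = 42.0000; (r_i+r_j)·cross = 31.5·42.0000 = 1323.0000
edge 3: (17.5,25.5)→(19,31.5)  cross = 17.5·31.5 − 19·25.5 = 66.7500; (r_i+r_j)·cross = 36.5·66.7500 = 2436.3750
edge 4: (19,31.5)→(3,38.5)  cross = 19·38.5 − 3·31.5 = 637.0000; (r_i+r_j)·cross = 22·637.0000 = 14014.0000
edge 5: (3,38.5)→(1,23)  cross = 3·23 − 1·38.5 = 30.5000; (r_i+r_j)·cross = 4·30.5000 = 122.0000
Σcross = 664.2500 → A = |Σcross|/2 = 332.1250 mm²
Σ(r_i+r_j)·cross = 17271.3750 → first moment M = |Σ|/6 = 2878.5625
R_c = M/A = 2878.5625/332.1250 = 8.6671 mm
θ = 248° = 4.328417 rad
V = θ·R_c·A = 4.328417·8.6671·332.1250 = 12459.618 mm³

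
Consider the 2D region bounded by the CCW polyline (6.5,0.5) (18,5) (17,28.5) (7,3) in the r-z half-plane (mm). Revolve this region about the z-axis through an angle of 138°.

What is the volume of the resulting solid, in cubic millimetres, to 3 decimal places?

Volume = 4727.089 mm³

Profile (r,z), 4 vertices: (6.5,0.5) (18,5) (17,28.5) (7,3)
edge 0: (6.5,0.5)→(18,5)  cross = 6.5·5 − 18·0.5 = 23.5000; (r_i+r_j)·cross = 24.5·23.5000 = 575.7500
edge 1: (18,5)→(17,28.5)  cross = 18·28.5 − 17·5 = 428.0000; (r_i+r_j)·cross = 35·428.0000 = 14980.0000
edge 2: (17,28.5)→(7,3)  cross = 17·3 − 7·28.5 = -148.5000; (r_i+r_j)·cross = 24·-148.5000 = -3564.0000
edge 3: (7,3)→(6.5,0.5)  cross = 7·0.5 − 6.5·3 = -16.0000; (r_i+r_j)·cross = 13.5·-16.0000 = -216.0000
Σcross = 287.0000 → A = |Σcross|/2 = 143.5000 mm²
Σ(r_i+r_j)·cross = 11775.7500 → first moment M = |Σ|/6 = 1962.6250
R_c = M/A = 1962.6250/143.5000 = 13.6768 mm
θ = 138° = 2.408554 rad
V = θ·R_c·A = 2.408554·13.6768·143.5000 = 4727.089 mm³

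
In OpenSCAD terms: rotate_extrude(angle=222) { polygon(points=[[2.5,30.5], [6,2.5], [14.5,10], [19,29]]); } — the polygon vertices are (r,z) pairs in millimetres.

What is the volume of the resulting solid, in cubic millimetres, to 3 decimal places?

Volume = 11369.943 mm³

Profile (r,z), 4 vertices: (2.5,30.5) (6,2.5) (14.5,10) (19,29)
edge 0: (2.5,30.5)→(6,2.5)  cross = 2.5·2.5 − 6·30.5 = -176.7500; (r_i+r_j)·cross = 8.5·-176.7500 = -1502.3750
edge 1: (6,2.5)→(14.5,10)  cross = 6·10 − 14.5·2.5 = 23.7500; (r_i+r_j)·cross = 20.5·23.7500 = 486.8750
edge 2: (14.5,10)→(19,29)  cross = 14.5·29 − 19·10 = 230.5000; (r_i+r_j)·cross = 33.5·230.5000 = 7721.7500
edge 3: (19,29)→(2.5,30.5)  cross = 19·30.5 − 2.5·29 = 507.0000; (r_i+r_j)·cross = 21.5·507.0000 = 10900.5000
Σcross = 584.5000 → A = |Σcross|/2 = 292.2500 mm²
Σ(r_i+r_j)·cross = 17606.7500 → first moment M = |Σ|/6 = 2934.4583
R_c = M/A = 2934.4583/292.2500 = 10.0409 mm
θ = 222° = 3.874631 rad
V = θ·R_c·A = 3.874631·10.0409·292.2500 = 11369.943 mm³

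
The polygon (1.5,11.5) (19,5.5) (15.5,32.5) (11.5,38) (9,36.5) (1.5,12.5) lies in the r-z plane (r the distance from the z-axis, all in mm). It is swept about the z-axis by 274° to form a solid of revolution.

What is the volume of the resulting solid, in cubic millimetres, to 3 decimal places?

Volume = 17582.563 mm³

Profile (r,z), 6 vertices: (1.5,11.5) (19,5.5) (15.5,32.5) (11.5,38) (9,36.5) (1.5,12.5)
edge 0: (1.5,11.5)→(19,5.5)  cross = 1.5·5.5 − 19·11.5 = -210.2500; (r_i+r_j)·cross = 20.5·-210.2500 = -4310.1250
edge 1: (19,5.5)→(15.5,32.5)  cross = 19·32.5 − 15.5·5.5 = 532.2500; (r_i+r_j)·cross = 34.5·532.2500 = 18362.6250
edge 2: (15.5,32.5)→(11.5,38)  cross = 15.5·38 − 11.5·32.5 = 215.2500; (r_i+r_j)·cross = 27·215.2500 = 5811.7500
edge 3: (11.5,38)→(9,36.5)  cross = 11.5·36.5 − 9·38 = 77.7500; (r_i+r_j)·cross = 20.5·77.7500 = 1593.8750
edge 4: (9,36.5)→(1.5,12.5)  cross = 9·12.5 − 1.5·36.5 = 57.7500; (r_i+r_j)·cross = 10.5·57.7500 = 606.3750
edge 5: (1.5,12.5)→(1.5,11.5)  cross = 1.5·11.5 − 1.5·12.5 = -1.5000; (r_i+r_j)·cross = 3·-1.5000 = -4.5000
Σcross = 671.2500 → A = |Σcross|/2 = 335.6250 mm²
Σ(r_i+r_j)·cross = 22060.0000 → first moment M = |Σ|/6 = 3676.6667
R_c = M/A = 3676.6667/335.6250 = 10.9547 mm
θ = 274° = 4.782202 rad
V = θ·R_c·A = 4.782202·10.9547·335.6250 = 17582.563 mm³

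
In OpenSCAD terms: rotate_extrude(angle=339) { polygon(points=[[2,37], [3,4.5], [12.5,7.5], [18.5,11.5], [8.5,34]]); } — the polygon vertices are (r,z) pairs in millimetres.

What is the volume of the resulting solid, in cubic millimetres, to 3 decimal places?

Volume = 15830.903 mm³

Profile (r,z), 5 vertices: (2,37) (3,4.5) (12.5,7.5) (18.5,11.5) (8.5,34)
edge 0: (2,37)→(3,4.5)  cross = 2·4.5 − 3·37 = -102.0000; (r_i+r_j)·cross = 5·-102.0000 = -510.0000
edge 1: (3,4.5)→(12.5,7.5)  cross = 3·7.5 − 12.5·4.5 = -33.7500; (r_i+r_j)·cross = 15.5·-33.7500 = -523.1250
edge 2: (12.5,7.5)→(18.5,11.5)  cross = 12.5·11.5 − 18.5·7.5 = 5.0000; (r_i+r_j)·cross = 31·5.0000 = 155.0000
edge 3: (18.5,11.5)→(8.5,34)  cross = 18.5·34 − 8.5·11.5 = 531.2500; (r_i+r_j)·cross = 27·531.2500 = 14343.7500
edge 4: (8.5,34)→(2,37)  cross = 8.5·37 − 2·34 = 246.5000; (r_i+r_j)·cross = 10.5·246.5000 = 2588.2500
Σcross = 647.0000 → A = |Σcross|/2 = 323.5000 mm²
Σ(r_i+r_j)·cross = 16053.8750 → first moment M = |Σ|/6 = 2675.6458
R_c = M/A = 2675.6458/323.5000 = 8.2709 mm
θ = 339° = 5.916666 rad
V = θ·R_c·A = 5.916666·8.2709·323.5000 = 15830.903 mm³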